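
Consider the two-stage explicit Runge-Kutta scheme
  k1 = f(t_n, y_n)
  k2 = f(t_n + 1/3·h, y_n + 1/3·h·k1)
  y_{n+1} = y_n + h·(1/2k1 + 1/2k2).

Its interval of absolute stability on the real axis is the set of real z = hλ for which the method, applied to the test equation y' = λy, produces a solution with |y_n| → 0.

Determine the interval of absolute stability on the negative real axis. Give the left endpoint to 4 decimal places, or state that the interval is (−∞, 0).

(-6.0000, 0).

With y'=λy (z=hλ):
  k1=λy_n ⇒ h·k1=z·y_n;  k2=λ(1+1/3z)y_n ⇒ h·k2=z(1+1/3z)y_n
  y_{n+1}/y_n = 1 + 1/2z + 1/2z(1+1/3z) = 1 + z + 1/6z²
  Hence R(z) = 1 + z + 1/6z².

Need |R(x)|<1, x<0.
x=-1.27: |R|=0.0012
R=1: x+1/6x²=0 ⇒ x=−6=-6.0000; min R=1−1/(4·1/6)=-0.5000>−1
Confirm numerically:
  x=-3.901: |R|=0.36470 <1
  x=-2.998: |R|=0.50000 <1
  x=-2.890: |R|=0.49798 <1
  x=-2.532: |R|=0.46350 <1
  x=-6.396: |R|=1.42214 >1
  x=-6.291: |R|=1.30511 >1
  x=-6.195: |R|=1.20134 >1
Interval (-6.0000, 0).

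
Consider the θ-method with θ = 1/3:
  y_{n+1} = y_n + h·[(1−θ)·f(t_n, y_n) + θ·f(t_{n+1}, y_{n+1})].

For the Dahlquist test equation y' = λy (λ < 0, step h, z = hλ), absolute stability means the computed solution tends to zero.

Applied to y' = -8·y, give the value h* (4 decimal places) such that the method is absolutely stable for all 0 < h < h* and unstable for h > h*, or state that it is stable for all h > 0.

Set f=λy, z=hλ:
  y_{n+1} = y_n + z·[2/3·y_n + 1/3·y_{n+1}] ⇒ (1 − 1/3z)y_{n+1} = (1 + 2/3z)y_n
  ⇒ R(z) = (1 + 2/3z)/(1 − 1/3z).

Solve |R(x)|<1 on ℝ⁻.
x=-0.96: |R|=0.2727
R=−1: 1+2/3x = −1+1/3x ⇒ -1/3x=2 ⇒ x=2/(-1/3)=-6.0000
Confirm numerically:
  x=-5.684: |R|=0.96361 <1
  x=-5.092: |R|=0.88779 <1
  x=-4.377: |R|=0.77999 <1
  x=-2.510: |R|=0.36661 <1
  x=-6.291: |R|=1.03132 >1
  x=-6.245: |R|=1.02650 >1
  x=-6.105: |R|=1.01153 >1
Stable set (-6.0000, 0).

(-6.0000,0); λ=-8 ⇒ h* = (6)/8 = 0.7500.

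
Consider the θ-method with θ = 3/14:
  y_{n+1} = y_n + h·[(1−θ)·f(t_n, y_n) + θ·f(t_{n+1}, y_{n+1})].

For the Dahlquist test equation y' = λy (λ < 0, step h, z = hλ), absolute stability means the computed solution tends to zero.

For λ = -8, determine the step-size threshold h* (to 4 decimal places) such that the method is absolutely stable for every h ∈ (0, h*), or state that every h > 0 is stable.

(-3.5000,0); λ=-8 ⇒ h* = (7/2)/8 = 0.4375.

Test eqn y'=λy, z=hλ:
  y_{n+1} = y_n + z·[11/14·y_n + 3/14·y_{n+1}] ⇒ (1 − 3/14z)y_{n+1} = (1 + 11/14z)y_n
  so R(z) = (1 + 11/14z)/(1 − 3/14z).

Boundary: |R(x)|=1, x<0.
x=-0.35: |R|=0.6744
R=−1: 1+11/14x = −1+3/14x ⇒ -4/7x=2 ⇒ x=2/(-4/7)=-3.5000
Confirm numerically:
  x=-2.874: |R|=0.77862 <1
  x=-2.617: |R|=0.67672 <1
  x=-2.431: |R|=0.59837 <1
  x=-1.451: |R|=0.10685 <1
  x=-3.951: |R|=1.13956 >1
  x=-3.879: |R|=1.11827 >1
  x=-3.710: |R|=1.06685 >1
Interval (-3.5000, 0).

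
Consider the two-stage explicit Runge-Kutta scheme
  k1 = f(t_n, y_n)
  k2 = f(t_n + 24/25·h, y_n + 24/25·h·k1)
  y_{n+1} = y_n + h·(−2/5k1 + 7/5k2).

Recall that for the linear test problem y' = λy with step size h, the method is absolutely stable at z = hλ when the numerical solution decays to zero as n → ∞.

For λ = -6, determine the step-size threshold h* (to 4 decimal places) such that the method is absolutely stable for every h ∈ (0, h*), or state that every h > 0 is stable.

Test eqn y'=λy, z=hλ:
  k1=λy_n ⇒ h·k1=z·y_n;  k2=λ(1+24/25z)y_n ⇒ h·k2=z(1+24/25z)y_n
  y_{n+1}/y_n = 1 − 2/5z + 7/5z(1+24/25z) = 1 + z + 168/125z²
  ⇒ R(z) = 1 + z + 168/125z².

Solve |R(x)|<1 on ℝ⁻.
x=-1.66: |R|=3.0435
R=1: x+168/125x²=0 ⇒ x=−125/168=-0.7440; min R=1−1/(4·168/125)=0.8140>−1
Confirm numerically:
  x=-0.636: |R|=0.90764 <1
  x=-0.629: |R|=0.90274 <1
  x=-0.551: |R|=0.85704 <1
  x=-0.966: |R|=1.28816 >1
  x=-0.962: |R|=1.28180 >1
So |R|<1 on (-0.7440, 0).

(-0.7440,0); λ=-6 ⇒ h* = (125/168)/6 = 0.1240.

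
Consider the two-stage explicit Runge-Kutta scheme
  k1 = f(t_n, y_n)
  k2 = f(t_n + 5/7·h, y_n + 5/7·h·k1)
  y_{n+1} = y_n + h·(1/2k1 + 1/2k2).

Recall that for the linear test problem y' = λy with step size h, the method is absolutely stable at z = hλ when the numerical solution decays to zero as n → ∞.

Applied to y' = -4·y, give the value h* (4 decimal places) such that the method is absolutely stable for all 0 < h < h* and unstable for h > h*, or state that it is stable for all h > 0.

(-2.8000,0); λ=-4 ⇒ h* = (14/5)/4 = 0.7000.

Set f=λy, z=hλ:
  k1=λy_n ⇒ h·k1=z·y_n;  k2=λ(1+5/7z)y_n ⇒ h·k2=z(1+5/7z)y_n
  y_{n+1}/y_n = 1 + 1/2z + 1/2z(1+5/7z) = 1 + z + 5/14z²
  so R(z) = 1 + z + 5/14z².

Need |R(x)|<1, x<0.
x=-1.2: |R|=0.3143
R=1: x+5/14x²=0 ⇒ x=−14/5=-2.8000; min R=1−1/(4·5/14)=0.3000>−1
Confirm numerically:
  x=-2.337: |R|=0.61356 <1
  x=-2.061: |R|=0.45604 <1
  x=-2.030: |R|=0.44175 <1
  x=-1.789: |R|=0.35404 <1
  x=-2.998: |R|=1.21200 >1
  x=-2.988: |R|=1.20062 >1
Stable set (-2.8000, 0).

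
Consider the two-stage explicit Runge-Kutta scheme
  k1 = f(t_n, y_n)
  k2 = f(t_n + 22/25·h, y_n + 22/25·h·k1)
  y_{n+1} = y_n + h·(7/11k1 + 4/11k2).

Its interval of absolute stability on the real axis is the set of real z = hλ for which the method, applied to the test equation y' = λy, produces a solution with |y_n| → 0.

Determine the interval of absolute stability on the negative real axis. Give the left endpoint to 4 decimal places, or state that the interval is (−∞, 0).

z∈(-3.1250,0).

Test eqn y'=λy, z=hλ:
  k1=λy_n ⇒ h·k1=z·y_n;  k2=λ(1+22/25z)y_n ⇒ h·k2=z(1+22/25z)y_n
  y_{n+1}/y_n = 1 + 7/11z + 4/11z(1+22/25z) = 1 + z + 8/25z²
  so R(z) = 1 + z + 8/25z².

Boundary: |R(x)|=1, x<0.
x=-1.76: |R|=0.2312
R=1: x+8/25x²=0 ⇒ x=−25/8=-3.1250; min R=1−1/(4·8/25)=0.2188>−1
Confirm numerically:
  x=-3.070: |R|=0.94597 <1
  x=-2.874: |R|=0.76916 <1
  x=-1.579: |R|=0.21884 <1
  x=-3.499: |R|=1.41876 >1
  x=-3.303: |R|=1.18814 >1
So |R|<1 on (-3.1250, 0).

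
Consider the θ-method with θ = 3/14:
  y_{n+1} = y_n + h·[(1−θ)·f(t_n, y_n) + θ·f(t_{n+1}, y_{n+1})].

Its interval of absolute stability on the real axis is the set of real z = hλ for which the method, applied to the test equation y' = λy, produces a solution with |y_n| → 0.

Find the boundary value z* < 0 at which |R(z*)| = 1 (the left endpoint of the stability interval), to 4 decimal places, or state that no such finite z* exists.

left endpoint -3.5000.

Set f=λy, z=hλ:
  y_{n+1} = y_n + z·[11/14·y_n + 3/14·y_{n+1}] ⇒ (1 − 3/14z)y_{n+1} = (1 + 11/14z)y_n
  Hence R(z) = (1 + 11/14z)/(1 − 3/14z).

Solve |R(x)|<1 on ℝ⁻.
x=-1.31: |R|=0.0229
R=−1: 1+11/14x = −1+3/14x ⇒ -4/7x=2 ⇒ x=2/(-4/7)=-3.5000
Confirm numerically:
  x=-2.912: |R|=0.79310 <1
  x=-2.461: |R|=0.61128 <1
  x=-1.902: |R|=0.35126 <1
  x=-3.702: |R|=1.06437 >1
  x=-3.656: |R|=1.04998 >1
Stable set (-3.5000, 0).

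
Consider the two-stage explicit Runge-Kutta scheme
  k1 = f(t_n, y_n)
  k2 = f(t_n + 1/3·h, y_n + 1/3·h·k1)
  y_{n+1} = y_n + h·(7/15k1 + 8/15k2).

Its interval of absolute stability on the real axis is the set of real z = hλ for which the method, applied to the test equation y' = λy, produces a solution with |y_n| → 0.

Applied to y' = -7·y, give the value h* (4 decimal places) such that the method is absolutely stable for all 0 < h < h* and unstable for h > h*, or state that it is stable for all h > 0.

(-5.6250,0); λ=-7 ⇒ h* = (45/8)/7 = 0.8036.

Test eqn y'=λy, z=hλ:
  k1=λy_n ⇒ h·k1=z·y_n;  k2=λ(1+1/3z)y_n ⇒ h·k2=z(1+1/3z)y_n
  y_{n+1}/y_n = 1 + 7/15z + 8/15z(1+1/3z) = 1 + z + 8/45z²
  ⇒ R(z) = 1 + z + 8/45z².

Boundary: |R(x)|=1, x<0.
x=-1.4: |R|=0.0516
R=1: x+8/45x²=0 ⇒ x=−45/8=-5.6250; min R=1−1/(4·8/45)=-0.4062>−1
Confirm numerically:
  x=-4.808: |R|=0.30166 <1
  x=-4.159: |R|=0.08393 <1
  x=-3.951: |R|=0.17582 <1
  x=-3.340: |R|=0.35678 <1
  x=-6.205: |R|=1.63980 >1
  x=-5.928: |R|=1.31932 >1
  x=-5.668: |R|=1.04333 >1
So |R|<1 on (-5.6250, 0).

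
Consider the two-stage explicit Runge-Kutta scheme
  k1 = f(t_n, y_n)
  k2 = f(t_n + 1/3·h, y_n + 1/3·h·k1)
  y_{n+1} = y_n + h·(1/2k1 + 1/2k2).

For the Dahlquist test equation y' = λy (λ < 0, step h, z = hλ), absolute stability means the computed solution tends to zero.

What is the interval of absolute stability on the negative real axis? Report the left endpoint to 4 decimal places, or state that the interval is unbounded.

z∈(-6.0000,0).

Set f=λy, z=hλ:
  k1=λy_n ⇒ h·k1=z·y_n;  k2=λ(1+1/3z)y_n ⇒ h·k2=z(1+1/3z)y_n
  y_{n+1}/y_n = 1 + 1/2z + 1/2z(1+1/3z) = 1 + z + 1/6z²
  ⇒ R(z) = 1 + z + 1/6z².

Find x<0 with |R(x)|<1.
x=-0.76: |R|=0.3363
R=1: x+1/6x²=0 ⇒ x=−6=-6.0000; min R=1−1/(4·1/6)=-0.5000>−1
Confirm numerically:
  x=-5.499: |R|=0.54083 <1
  x=-4.488: |R|=0.13098 <1
  x=-2.917: |R|=0.49885 <1
  x=-6.578: |R|=1.63368 >1
  x=-6.070: |R|=1.07082 >1
  x=-6.060: |R|=1.06060 >1
So |R|<1 on (-6.0000, 0).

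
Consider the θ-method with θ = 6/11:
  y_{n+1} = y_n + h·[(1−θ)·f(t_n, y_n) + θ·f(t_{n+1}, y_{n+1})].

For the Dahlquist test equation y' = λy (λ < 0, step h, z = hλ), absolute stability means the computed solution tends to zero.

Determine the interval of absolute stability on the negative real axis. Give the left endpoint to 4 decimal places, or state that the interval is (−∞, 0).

unbounded; (−∞, 0).

With y'=λy (z=hλ):
  y_{n+1} = y_n + z·[5/11·y_n + 6/11·y_{n+1}] ⇒ (1 − 6/11z)y_{n+1} = (1 + 5/11z)y_n
  ⇒ R(z) = (1 + 5/11z)/(1 − 6/11z).

Boundary: |R(x)|=1, x<0.
x=-0.65: |R|=0.5201
x=-2: |R|=0.0435
x=-10: |R|=0.5493
x=-100: |R|=0.8003
θ=6/11≥1/2 ⇒ |1+5/11x|<|1−6/11x| ∀x<0 ⇒ stable on all of ℝ⁻.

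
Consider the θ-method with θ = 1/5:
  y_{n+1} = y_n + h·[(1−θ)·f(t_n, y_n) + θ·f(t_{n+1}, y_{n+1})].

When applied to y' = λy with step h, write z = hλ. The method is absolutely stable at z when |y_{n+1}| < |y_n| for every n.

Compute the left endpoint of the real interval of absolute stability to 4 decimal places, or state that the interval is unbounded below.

z* = -3.3333.

With y'=λy (z=hλ):
  y_{n+1} = y_n + z·[4/5·y_n + 1/5·y_{n+1}] ⇒ (1 − 1/5z)y_{n+1} = (1 + 4/5z)y_n
  so R(z) = (1 + 4/5z)/(1 − 1/5z).

Solve |R(x)|<1 on ℝ⁻.
x=-1.79: |R|=0.3181
R=−1: 1+4/5x = −1+1/5x ⇒ -3/5x=2 ⇒ x=2/(-3/5)=-3.3333
Confirm numerically:
  x=-3.295: |R|=0.98614 <1
  x=-3.240: |R|=0.96602 <1
  x=-2.522: |R|=0.67642 <1
  x=-1.684: |R|=0.25972 <1
  x=-3.807: |R|=1.16135 >1
  x=-3.712: |R|=1.13039 >1
  x=-3.553: |R|=1.07705 >1
Stable set (-3.3333, 0).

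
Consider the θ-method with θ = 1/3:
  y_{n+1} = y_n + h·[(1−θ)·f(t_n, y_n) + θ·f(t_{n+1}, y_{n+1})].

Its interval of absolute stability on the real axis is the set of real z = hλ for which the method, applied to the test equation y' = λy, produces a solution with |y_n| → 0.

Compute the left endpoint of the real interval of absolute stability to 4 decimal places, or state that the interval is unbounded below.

With y'=λy (z=hλ):
  y_{n+1} = y_n + z·[2/3·y_n + 1/3·y_{n+1}] ⇒ (1 − 1/3z)y_{n+1} = (1 + 2/3z)y_n
  ⇒ R(z) = (1 + 2/3z)/(1 − 1/3z).

Need |R(x)|<1, x<0.
x=-1.68: |R|=0.0769
R=−1: 1+2/3x = −1+1/3x ⇒ -1/3x=2 ⇒ x=2/(-1/3)=-6.0000
Confirm numerically:
  x=-4.000: |R|=0.71429 <1
  x=-3.217: |R|=0.55236 <1
  x=-2.631: |R|=0.40170 <1
  x=-2.485: |R|=0.35916 <1
  x=-6.500: |R|=1.05263 >1
  x=-6.242: |R|=1.02618 >1
Stable set (-6.0000, 0).

z* = -6.0000.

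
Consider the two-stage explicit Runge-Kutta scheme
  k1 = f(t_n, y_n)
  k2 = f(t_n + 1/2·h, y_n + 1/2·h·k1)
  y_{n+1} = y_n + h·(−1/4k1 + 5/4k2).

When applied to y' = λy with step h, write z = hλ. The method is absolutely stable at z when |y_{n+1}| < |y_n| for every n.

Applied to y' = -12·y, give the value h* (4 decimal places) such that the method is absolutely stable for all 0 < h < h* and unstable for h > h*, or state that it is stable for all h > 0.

Set f=λy, z=hλ:
  k1=λy_n ⇒ h·k1=z·y_n;  k2=λ(1+1/2z)y_n ⇒ h·k2=z(1+1/2z)y_n
  y_{n+1}/y_n = 1 − 1/4z + 5/4z(1+1/2z) = 1 + z + 5/8z²
  R(z) = 1 + z + 5/8z².

Solve |R(x)|<1 on ℝ⁻.
x=-1.37: |R|=0.8031
R=1: x+5/8x²=0 ⇒ x=−8/5=-1.6000; min R=1−1/(4·5/8)=0.6000>−1
Confirm numerically:
  x=-1.556: |R|=0.95721 <1
  x=-1.243: |R|=0.72266 <1
  x=-1.106: |R|=0.65852 <1
  x=-2.170: |R|=1.77306 >1
  x=-2.063: |R|=1.59698 >1
  x=-1.749: |R|=1.16288 >1
Stable set (-1.6000, 0).

(-1.6000,0); λ=-12 ⇒ h* = (8/5)/12 = 0.1333.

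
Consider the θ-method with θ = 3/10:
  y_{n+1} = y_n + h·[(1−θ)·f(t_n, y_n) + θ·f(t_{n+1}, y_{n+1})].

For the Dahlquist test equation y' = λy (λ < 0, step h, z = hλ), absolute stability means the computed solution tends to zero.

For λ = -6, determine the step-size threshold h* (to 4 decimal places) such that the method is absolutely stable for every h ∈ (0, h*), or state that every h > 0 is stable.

(-5.0000,0); λ=-6 ⇒ h* = (5)/6 = 0.8333.

On y'=λy, z=hλ:
  y_{n+1} = y_n + z·[7/10·y_n + 3/10·y_{n+1}] ⇒ (1 − 3/10z)y_{n+1} = (1 + 7/10z)y_n
  so R(z) = (1 + 7/10z)/(1 − 3/10z).

Solve |R(x)|<1 on ℝ⁻.
x=-1: |R|=0.2308
R=−1: 1+7/10x = −1+3/10x ⇒ -2/5x=2 ⇒ x=2/(-2/5)=-5.0000
Confirm numerically:
  x=-4.372: |R|=0.89133 <1
  x=-4.086: |R|=0.83574 <1
  x=-2.611: |R|=0.46414 <1
  x=-2.431: |R|=0.40577 <1
  x=-5.283: |R|=1.04379 >1
  x=-5.039: |R|=1.00621 >1
Interval (-5.0000, 0).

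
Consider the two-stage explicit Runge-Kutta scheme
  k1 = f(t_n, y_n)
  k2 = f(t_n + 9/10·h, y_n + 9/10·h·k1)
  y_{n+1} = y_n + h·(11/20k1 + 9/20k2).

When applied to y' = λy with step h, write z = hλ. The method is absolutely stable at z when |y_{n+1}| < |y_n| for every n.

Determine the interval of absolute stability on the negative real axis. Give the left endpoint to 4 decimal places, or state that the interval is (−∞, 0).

z∈(-2.4691,0).

Set f=λy, z=hλ:
  k1=λy_n ⇒ h·k1=z·y_n;  k2=λ(1+9/10z)y_n ⇒ h·k2=z(1+9/10z)y_n
  y_{n+1}/y_n = 1 + 11/20z + 9/20z(1+9/10z) = 1 + z + 81/200z²
  ⇒ R(z) = 1 + z + 81/200z².

Find x<0 with |R(x)|<1.
x=-1.17: |R|=0.3844
R=1: x+81/200x²=0 ⇒ x=−200/81=-2.4691; min R=1−1/(4·81/200)=0.3827>−1
Confirm numerically:
  x=-2.320: |R|=0.85987 <1
  x=-2.239: |R|=0.79131 <1
  x=-1.370: |R|=0.39014 <1
  x=-2.972: |R|=1.60528 >1
  x=-2.554: |R|=1.08778 >1
  x=-2.518: |R|=1.04983 >1
Interval (-2.4691, 0).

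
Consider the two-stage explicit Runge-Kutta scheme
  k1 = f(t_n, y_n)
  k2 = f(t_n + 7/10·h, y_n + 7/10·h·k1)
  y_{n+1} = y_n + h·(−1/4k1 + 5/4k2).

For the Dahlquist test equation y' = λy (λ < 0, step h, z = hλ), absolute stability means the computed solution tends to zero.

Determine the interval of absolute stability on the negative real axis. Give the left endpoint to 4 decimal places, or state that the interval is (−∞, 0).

On y'=λy, z=hλ:
  k1=λy_n ⇒ h·k1=z·y_n;  k2=λ(1+7/10z)y_n ⇒ h·k2=z(1+7/10z)y_n
  y_{n+1}/y_n = 1 − 1/4z + 5/4z(1+7/10z) = 1 + z + 7/8z²
  so R(z) = 1 + z + 7/8z².

Solve |R(x)|<1 on ℝ⁻.
x=-1.72: |R|=1.8686
R=1: x+7/8x²=0 ⇒ x=−8/7=-1.1429; min R=1−1/(4·7/8)=0.7143>−1
Confirm numerically:
  x=-1.080: |R|=0.94060 <1
  x=-1.028: |R|=0.89669 <1
  x=-0.858: |R|=0.78614 <1
  x=-0.855: |R|=0.78465 <1
  x=-1.626: |R|=1.68739 >1
  x=-1.404: |R|=1.32081 >1
  x=-1.166: |R|=1.02361 >1
Interval (-1.1429, 0).

(-1.1429, 0).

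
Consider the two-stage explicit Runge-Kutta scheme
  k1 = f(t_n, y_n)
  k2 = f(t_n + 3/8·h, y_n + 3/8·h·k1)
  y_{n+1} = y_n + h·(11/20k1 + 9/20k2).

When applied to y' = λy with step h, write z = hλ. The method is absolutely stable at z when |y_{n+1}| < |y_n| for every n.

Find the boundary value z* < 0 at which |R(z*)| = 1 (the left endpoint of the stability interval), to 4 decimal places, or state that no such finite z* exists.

With y'=λy (z=hλ):
  k1=λy_n ⇒ h·k1=z·y_n;  k2=λ(1+3/8z)y_n ⇒ h·k2=z(1+3/8z)y_n
  y_{n+1}/y_n = 1 + 11/20z + 9/20z(1+3/8z) = 1 + z + 27/160z²
  so R(z) = 1 + z + 27/160z².

Find x<0 with |R(x)|<1.
x=-1.71: |R|=0.2166
R=1: x+27/160x²=0 ⇒ x=−160/27=-5.9259; min R=1−1/(4·27/160)=-0.4815>−1
Confirm numerically:
  x=-5.236: |R|=0.39040 <1
  x=-3.810: |R|=0.36041 <1
  x=-3.740: |R|=0.37959 <1
  x=-6.405: |R|=1.51780 >1
  x=-6.346: |R|=1.44985 >1
So |R|<1 on (-5.9259, 0).

left endpoint -5.9259.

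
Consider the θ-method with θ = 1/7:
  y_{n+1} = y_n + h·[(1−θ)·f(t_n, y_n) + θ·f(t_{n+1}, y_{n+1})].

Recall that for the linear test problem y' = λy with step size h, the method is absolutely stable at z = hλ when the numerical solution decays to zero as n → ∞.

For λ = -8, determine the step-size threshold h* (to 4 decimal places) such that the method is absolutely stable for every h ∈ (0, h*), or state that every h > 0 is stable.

(-2.8000,0); λ=-8 ⇒ h* = (14/5)/8 = 0.3500.

Test eqn y'=λy, z=hλ:
  y_{n+1} = y_n + z·[6/7·y_n + 1/7·y_{n+1}] ⇒ (1 − 1/7z)y_{n+1} = (1 + 6/7z)y_n
  Hence R(z) = (1 + 6/7z)/(1 − 1/7z).

Need |R(x)|<1, x<0.
x=-1.27: |R|=0.0750
R=−1: 1+6/7x = −1+1/7x ⇒ -5/7x=2 ⇒ x=2/(-5/7)=-2.8000
Confirm numerically:
  x=-2.388: |R|=0.78057 <1
  x=-1.836: |R|=0.45450 <1
  x=-1.801: |R|=0.43245 <1
  x=-1.470: |R|=0.21488 <1
  x=-3.141: |R|=1.16813 >1
  x=-2.924: |R|=1.06247 >1
  x=-2.824: |R|=1.01221 >1
Stable set (-2.8000, 0).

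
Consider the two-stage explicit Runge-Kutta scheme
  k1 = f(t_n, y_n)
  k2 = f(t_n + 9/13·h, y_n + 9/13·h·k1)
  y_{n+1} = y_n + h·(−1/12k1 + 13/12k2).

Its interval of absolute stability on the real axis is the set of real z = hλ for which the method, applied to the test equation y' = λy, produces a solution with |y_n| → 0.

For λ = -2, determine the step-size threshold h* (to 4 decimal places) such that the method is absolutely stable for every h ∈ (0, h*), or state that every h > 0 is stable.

(-1.3333,0); λ=-2 ⇒ h* = (4/3)/2 = 0.6667.

On y'=λy, z=hλ:
  k1=λy_n ⇒ h·k1=z·y_n;  k2=λ(1+9/13z)y_n ⇒ h·k2=z(1+9/13z)y_n
  y_{n+1}/y_n = 1 − 1/12z + 13/12z(1+9/13z) = 1 + z + 3/4z²
  so R(z) = 1 + z + 3/4z².

Boundary: |R(x)|=1, x<0.
x=-0.83: |R|=0.6867
R=1: x+3/4x²=0 ⇒ x=−4/3=-1.3333; min R=1−1/(4·3/4)=0.6667>−1
Confirm numerically:
  x=-1.302: |R|=0.96940 <1
  x=-0.898: |R|=0.70680 <1
  x=-0.892: |R|=0.70475 <1
  x=-0.637: |R|=0.66733 <1
  x=-1.690: |R|=1.45208 >1
  x=-1.677: |R|=1.43225 >1
  x=-1.646: |R|=1.38599 >1
So |R|<1 on (-1.3333, 0).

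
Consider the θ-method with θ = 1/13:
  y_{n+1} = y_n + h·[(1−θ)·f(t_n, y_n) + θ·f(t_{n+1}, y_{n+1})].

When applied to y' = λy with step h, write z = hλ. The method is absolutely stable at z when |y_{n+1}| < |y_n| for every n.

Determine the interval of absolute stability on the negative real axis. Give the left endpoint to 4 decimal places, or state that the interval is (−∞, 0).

(-2.3636, 0).

Set f=λy, z=hλ:
  y_{n+1} = y_n + z·[12/13·y_n + 1/13·y_{n+1}] ⇒ (1 − 1/13z)y_{n+1} = (1 + 12/13z)y_n
  so R(z) = (1 + 12/13z)/(1 − 1/13z).

Need |R(x)|<1, x<0.
x=-1.41: |R|=0.2720
R=−1: 1+12/13x = −1+1/13x ⇒ -11/13x=2 ⇒ x=2/(-11/13)=-2.3636
Confirm numerically:
  x=-1.902: |R|=0.65924 <1
  x=-1.778: |R|=0.56408 <1
  x=-1.258: |R|=0.14701 <1
  x=-1.102: |R|=0.01588 <1
  x=-2.888: |R|=1.36304 >1
  x=-2.397: |R|=1.02384 >1
So |R|<1 on (-2.3636, 0).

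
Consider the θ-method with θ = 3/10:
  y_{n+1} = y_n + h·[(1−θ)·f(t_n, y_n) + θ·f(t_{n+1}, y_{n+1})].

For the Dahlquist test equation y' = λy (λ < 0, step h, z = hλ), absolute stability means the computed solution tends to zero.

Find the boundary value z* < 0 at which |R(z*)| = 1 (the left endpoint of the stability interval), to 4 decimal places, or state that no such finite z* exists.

Set f=λy, z=hλ:
  y_{n+1} = y_n + z·[7/10·y_n + 3/10·y_{n+1}] ⇒ (1 − 3/10z)y_{n+1} = (1 + 7/10z)y_n
  Hence R(z) = (1 + 7/10z)/(1 − 3/10z).

Need |R(x)|<1, x<0.
x=-1.24: |R|=0.0962
R=−1: 1+7/10x = −1+3/10x ⇒ -2/5x=2 ⇒ x=2/(-2/5)=-5.0000
Confirm numerically:
  x=-4.772: |R|=0.96249 <1
  x=-3.915: |R|=0.80041 <1
  x=-3.328: |R|=0.66533 <1
  x=-2.267: |R|=0.34932 <1
  x=-5.206: |R|=1.03216 >1
  x=-5.167: |R|=1.02620 >1
So |R|<1 on (-5.0000, 0).

left endpoint -5.0000.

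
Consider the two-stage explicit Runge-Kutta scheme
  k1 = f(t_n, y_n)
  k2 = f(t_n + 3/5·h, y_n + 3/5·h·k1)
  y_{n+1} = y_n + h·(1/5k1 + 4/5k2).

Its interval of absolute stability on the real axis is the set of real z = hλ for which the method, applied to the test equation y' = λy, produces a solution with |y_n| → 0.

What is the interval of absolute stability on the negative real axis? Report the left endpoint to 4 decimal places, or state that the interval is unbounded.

z∈(-2.0833,0).

With y'=λy (z=hλ):
  k1=λy_n ⇒ h·k1=z·y_n;  k2=λ(1+3/5z)y_n ⇒ h·k2=z(1+3/5z)y_n
  y_{n+1}/y_n = 1 + 1/5z + 4/5z(1+3/5z) = 1 + z + 12/25z²
  ⇒ R(z) = 1 + z + 12/25z².

Boundary: |R(x)|=1, x<0.
x=-1.76: |R|=0.7268
R=1: x+12/25x²=0 ⇒ x=−25/12=-2.0833; min R=1−1/(4·12/25)=0.4792>−1
Confirm numerically:
  x=-1.551: |R|=0.60369 <1
  x=-1.001: |R|=0.47996 <1
  x=-0.972: |R|=0.48150 <1
  x=-2.462: |R|=1.44749 >1
  x=-2.364: |R|=1.31848 >1
  x=-2.134: |R|=1.05190 >1
So |R|<1 on (-2.0833, 0).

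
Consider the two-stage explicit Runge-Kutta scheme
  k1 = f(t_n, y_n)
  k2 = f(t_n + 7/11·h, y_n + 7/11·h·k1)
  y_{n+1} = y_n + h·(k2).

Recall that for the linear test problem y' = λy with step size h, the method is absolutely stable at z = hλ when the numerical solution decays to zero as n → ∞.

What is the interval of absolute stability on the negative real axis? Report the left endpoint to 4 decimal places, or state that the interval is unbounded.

z∈(-1.5714,0).

Set f=λy, z=hλ:
  k1=λy_n ⇒ h·k1=z·y_n;  k2=λ(1+7/11z)y_n ⇒ h·k2=z(1+7/11z)y_n
  y_{n+1}/y_n = 1 + z(1+7/11z) = 1 + z + 7/11z²
  R(z) = 1 + z + 7/11z².

Solve |R(x)|<1 on ℝ⁻.
x=-1.59: |R|=1.0188
R=1: x+7/11x²=0 ⇒ x=−11/7=-1.5714; min R=1−1/(4·7/11)=0.6071>−1
Confirm numerically:
  x=-1.508: |R|=0.93913 <1
  x=-1.047: |R|=0.65059 <1
  x=-1.007: |R|=0.63830 <1
  x=-0.930: |R|=0.62039 <1
  x=-2.166: |R|=1.81954 >1
  x=-1.828: |R|=1.29846 >1
Stable set (-1.5714, 0).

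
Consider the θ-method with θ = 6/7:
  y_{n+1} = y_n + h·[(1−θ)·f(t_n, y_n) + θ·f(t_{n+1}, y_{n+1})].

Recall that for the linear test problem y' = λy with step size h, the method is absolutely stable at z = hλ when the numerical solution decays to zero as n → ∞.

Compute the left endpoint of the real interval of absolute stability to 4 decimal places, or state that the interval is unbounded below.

interval (−∞, 0).

On y'=λy, z=hλ:
  y_{n+1} = y_n + z·[1/7·y_n + 6/7·y_{n+1}] ⇒ (1 − 6/7z)y_{n+1} = (1 + 1/7z)y_n
  R(z) = (1 + 1/7z)/(1 − 6/7z).

Solve |R(x)|<1 on ℝ⁻.
x=-0.55: |R|=0.6262
x=-2: |R|=0.2632
x=-10: |R|=0.0448
x=-100: |R|=0.1532
θ=6/7≥1/2 ⇒ |1+1/7x|<|1−6/7x| ∀x<0 ⇒ unbounded interval.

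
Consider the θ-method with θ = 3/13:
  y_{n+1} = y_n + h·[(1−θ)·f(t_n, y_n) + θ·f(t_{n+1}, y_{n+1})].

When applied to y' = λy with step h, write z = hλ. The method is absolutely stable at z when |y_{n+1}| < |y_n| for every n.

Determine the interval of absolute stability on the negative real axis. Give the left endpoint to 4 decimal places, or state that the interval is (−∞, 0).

Test eqn y'=λy, z=hλ:
  y_{n+1} = y_n + z·[10/13·y_n + 3/13·y_{n+1}] ⇒ (1 − 3/13z)y_{n+1} = (1 + 10/13z)y_n
  so R(z) = (1 + 10/13z)/(1 − 3/13z).

Need |R(x)|<1, x<0.
x=-1.43: |R|=0.0752
R=−1: 1+10/13x = −1+3/13x ⇒ -7/13x=2 ⇒ x=2/(-7/13)=-3.7143
Confirm numerically:
  x=-3.117: |R|=0.81294 <1
  x=-2.998: |R|=0.77203 <1
  x=-2.519: |R|=0.59299 <1
  x=-2.116: |R|=0.42175 <1
  x=-4.256: |R|=1.14716 >1
  x=-4.118: |R|=1.11146 >1
So |R|<1 on (-3.7143, 0).

(-3.7143, 0).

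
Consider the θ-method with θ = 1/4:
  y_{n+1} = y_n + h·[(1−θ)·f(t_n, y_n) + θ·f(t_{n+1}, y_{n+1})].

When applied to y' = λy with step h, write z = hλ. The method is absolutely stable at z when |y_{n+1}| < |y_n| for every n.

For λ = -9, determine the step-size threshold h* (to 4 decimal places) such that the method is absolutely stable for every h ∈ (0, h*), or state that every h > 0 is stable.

On y'=λy, z=hλ:
  y_{n+1} = y_n + z·[3/4·y_n + 1/4·y_{n+1}] ⇒ (1 − 1/4z)y_{n+1} = (1 + 3/4z)y_n
  ⇒ R(z) = (1 + 3/4z)/(1 − 1/4z).

Find x<0 with |R(x)|<1.
x=-1.29: |R|=0.0246
R=−1: 1+3/4x = −1+1/4x ⇒ -1/2x=2 ⇒ x=2/(-1/2)=-4.0000
Confirm numerically:
  x=-3.467: |R|=0.85724 <1
  x=-3.436: |R|=0.84831 <1
  x=-2.209: |R|=0.42310 <1
  x=-4.371: |R|=1.08864 >1
  x=-4.291: |R|=1.07020 >1
Stable set (-4.0000, 0).

(-4.0000,0); λ=-9 ⇒ h* = (4)/9 = 0.4444.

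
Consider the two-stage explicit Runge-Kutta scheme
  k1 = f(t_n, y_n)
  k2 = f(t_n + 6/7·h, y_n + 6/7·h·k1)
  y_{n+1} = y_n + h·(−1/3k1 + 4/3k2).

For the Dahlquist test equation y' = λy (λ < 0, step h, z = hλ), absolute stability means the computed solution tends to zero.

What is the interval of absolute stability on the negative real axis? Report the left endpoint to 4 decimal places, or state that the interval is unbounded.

z∈(-0.8750,0).

With y'=λy (z=hλ):
  k1=λy_n ⇒ h·k1=z·y_n;  k2=λ(1+6/7z)y_n ⇒ h·k2=z(1+6/7z)y_n
  y_{n+1}/y_n = 1 − 1/3z + 4/3z(1+6/7z) = 1 + z + 8/7z²
  R(z) = 1 + z + 8/7z².

Need |R(x)|<1, x<0.
x=-1.46: |R|=1.9761
R=1: x+8/7x²=0 ⇒ x=−7/8=-0.8750; min R=1−1/(4·8/7)=0.7812>−1
Confirm numerically:
  x=-0.849: |R|=0.97477 <1
  x=-0.663: |R|=0.83936 <1
  x=-0.647: |R|=0.83141 <1
  x=-1.449: |R|=1.95054 >1
  x=-1.172: |R|=1.39781 >1
So |R|<1 on (-0.8750, 0).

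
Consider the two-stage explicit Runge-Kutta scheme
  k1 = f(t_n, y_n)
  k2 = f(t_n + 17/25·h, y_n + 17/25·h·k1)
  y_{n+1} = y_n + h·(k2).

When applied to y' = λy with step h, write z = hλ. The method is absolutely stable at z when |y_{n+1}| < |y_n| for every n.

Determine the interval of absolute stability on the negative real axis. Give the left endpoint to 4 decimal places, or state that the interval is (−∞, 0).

(-1.4706, 0).

Test eqn y'=λy, z=hλ:
  k1=λy_n ⇒ h·k1=z·y_n;  k2=λ(1+17/25z)y_n ⇒ h·k2=z(1+17/25z)y_n
  y_{n+1}/y_n = 1 + z(1+17/25z) = 1 + z + 17/25z²
  so R(z) = 1 + z + 17/25z².

Solve |R(x)|<1 on ℝ⁻.
x=-0.93: |R|=0.6581
R=1: x+17/25x²=0 ⇒ x=−25/17=-1.4706; min R=1−1/(4·17/25)=0.6324>−1
Confirm numerically:
  x=-1.400: |R|=0.93280 <1
  x=-1.211: |R|=0.78623 <1
  x=-0.692: |R|=0.63363 <1
  x=-0.686: |R|=0.63401 <1
  x=-1.890: |R|=1.53903 >1
  x=-1.875: |R|=1.51563 >1
  x=-1.717: |R|=1.28770 >1
So |R|<1 on (-1.4706, 0).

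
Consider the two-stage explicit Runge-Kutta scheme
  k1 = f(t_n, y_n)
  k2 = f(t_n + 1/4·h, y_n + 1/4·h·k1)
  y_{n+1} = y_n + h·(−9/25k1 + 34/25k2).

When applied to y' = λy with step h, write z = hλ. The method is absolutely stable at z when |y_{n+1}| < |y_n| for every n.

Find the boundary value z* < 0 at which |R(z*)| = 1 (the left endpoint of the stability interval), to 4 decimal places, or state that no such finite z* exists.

With y'=λy (z=hλ):
  k1=λy_n ⇒ h·k1=z·y_n;  k2=λ(1+1/4z)y_n ⇒ h·k2=z(1+1/4z)y_n
  y_{n+1}/y_n = 1 − 9/25z + 34/25z(1+1/4z) = 1 + z + 17/50z²
  R(z) = 1 + z + 17/50z².

Solve |R(x)|<1 on ℝ⁻.
x=-0.58: |R|=0.5344
R=1: x+17/50x²=0 ⇒ x=−50/17=-2.9412; min R=1−1/(4·17/50)=0.2647>−1
Confirm numerically:
  x=-2.857: |R|=0.91823 <1
  x=-2.242: |R|=0.46703 <1
  x=-1.806: |R|=0.30296 <1
  x=-3.232: |R|=1.31958 >1
  x=-3.065: |R|=1.12904 >1
Stable set (-2.9412, 0).

left endpoint -2.9412.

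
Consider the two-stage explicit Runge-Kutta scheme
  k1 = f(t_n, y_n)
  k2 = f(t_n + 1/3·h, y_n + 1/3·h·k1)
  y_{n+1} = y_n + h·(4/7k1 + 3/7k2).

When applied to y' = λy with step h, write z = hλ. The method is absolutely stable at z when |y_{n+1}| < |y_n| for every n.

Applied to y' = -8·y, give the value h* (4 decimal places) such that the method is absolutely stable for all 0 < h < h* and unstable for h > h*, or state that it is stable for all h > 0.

Test eqn y'=λy, z=hλ:
  k1=λy_n ⇒ h·k1=z·y_n;  k2=λ(1+1/3z)y_n ⇒ h·k2=z(1+1/3z)y_n
  y_{n+1}/y_n = 1 + 4/7z + 3/7z(1+1/3z) = 1 + z + 1/7z²
  so R(z) = 1 + z + 1/7z².

Solve |R(x)|<1 on ℝ⁻.
x=-1.54: |R|=0.2012
R=1: x+1/7x²=0 ⇒ x=−7=-7.0000; min R=1−1/(4·1/7)=-0.7500>−1
Confirm numerically:
  x=-6.833: |R|=0.83698 <1
  x=-5.622: |R|=0.10673 <1
  x=-4.556: |R|=0.59069 <1
  x=-3.040: |R|=0.71977 <1
  x=-7.500: |R|=1.53571 >1
  x=-7.464: |R|=1.49476 >1
  x=-7.327: |R|=1.34228 >1
Interval (-7.0000, 0).

(-7.0000,0); λ=-8 ⇒ h* = (7)/8 = 0.8750.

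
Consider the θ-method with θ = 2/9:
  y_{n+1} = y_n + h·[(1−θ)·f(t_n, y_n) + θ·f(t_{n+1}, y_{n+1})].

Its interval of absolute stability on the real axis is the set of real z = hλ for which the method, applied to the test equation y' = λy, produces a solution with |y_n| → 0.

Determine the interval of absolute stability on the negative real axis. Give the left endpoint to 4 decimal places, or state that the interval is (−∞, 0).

(-3.6000, 0).

Set f=λy, z=hλ:
  y_{n+1} = y_n + z·[7/9·y_n + 2/9·y_{n+1}] ⇒ (1 − 2/9z)y_{n+1} = (1 + 7/9z)y_n
  R(z) = (1 + 7/9z)/(1 − 2/9z).

Boundary: |R(x)|=1, x<0.
x=-1.51: |R|=0.1306
R=−1: 1+7/9x = −1+2/9x ⇒ -5/9x=2 ⇒ x=2/(-5/9)=-3.6000
Confirm numerically:
  x=-2.795: |R|=0.72413 <1
  x=-2.466: |R|=0.59302 <1
  x=-2.297: |R|=0.52074 <1
  x=-4.021: |R|=1.12352 >1
  x=-4.001: |R|=1.11793 >1
  x=-3.992: |R|=1.11540 >1
Stable set (-3.6000, 0).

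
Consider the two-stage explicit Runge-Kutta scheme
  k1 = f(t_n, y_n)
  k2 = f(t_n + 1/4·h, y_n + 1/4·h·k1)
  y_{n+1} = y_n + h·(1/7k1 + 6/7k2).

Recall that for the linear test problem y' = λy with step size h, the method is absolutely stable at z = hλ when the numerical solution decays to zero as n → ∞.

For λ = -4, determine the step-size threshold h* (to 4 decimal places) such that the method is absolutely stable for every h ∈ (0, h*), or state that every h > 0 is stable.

(-4.6667,0); λ=-4 ⇒ h* = (14/3)/4 = 1.1667.

Test eqn y'=λy, z=hλ:
  k1=λy_n ⇒ h·k1=z·y_n;  k2=λ(1+1/4z)y_n ⇒ h·k2=z(1+1/4z)y_n
  y_{n+1}/y_n = 1 + 1/7z + 6/7z(1+1/4z) = 1 + z + 3/14z²
  so R(z) = 1 + z + 3/14z².

Need |R(x)|<1, x<0.
x=-0.53: |R|=0.5302
R=1: x+3/14x²=0 ⇒ x=−14/3=-4.6667; min R=1−1/(4·3/14)=-0.1667>−1
Confirm numerically:
  x=-4.196: |R|=0.57680 <1
  x=-3.948: |R|=0.39201 <1
  x=-3.229: |R|=0.00524 <1
  x=-1.925: |R|=0.13094 <1
  x=-5.099: |R|=1.47239 >1
  x=-5.081: |R|=1.45112 >1
  x=-4.810: |R|=1.14774 >1
Stable set (-4.6667, 0).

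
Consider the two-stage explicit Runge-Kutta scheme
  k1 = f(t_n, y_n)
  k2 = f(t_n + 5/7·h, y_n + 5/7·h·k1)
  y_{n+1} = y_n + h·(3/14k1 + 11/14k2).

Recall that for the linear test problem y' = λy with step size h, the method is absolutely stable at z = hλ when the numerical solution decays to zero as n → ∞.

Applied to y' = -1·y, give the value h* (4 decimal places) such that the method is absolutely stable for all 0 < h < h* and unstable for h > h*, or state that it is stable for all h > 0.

Test eqn y'=λy, z=hλ:
  k1=λy_n ⇒ h·k1=z·y_n;  k2=λ(1+5/7z)y_n ⇒ h·k2=z(1+5/7z)y_n
  y_{n+1}/y_n = 1 + 3/14z + 11/14z(1+5/7z) = 1 + z + 55/98z²
  ⇒ R(z) = 1 + z + 55/98z².

Boundary: |R(x)|=1, x<0.
x=-0.91: |R|=0.5547
R=1: x+55/98x²=0 ⇒ x=−98/55=-1.7818; min R=1−1/(4·55/98)=0.5545>−1
Confirm numerically:
  x=-1.564: |R|=0.80881 <1
  x=-1.219: |R|=0.61496 <1
  x=-1.088: |R|=0.57635 <1
  x=-0.808: |R|=0.55840 <1
  x=-2.188: |R|=1.49877 >1
  x=-2.076: |R|=1.34275 >1
  x=-1.910: |R|=1.13740 >1
So |R|<1 on (-1.7818, 0).

(-1.7818,0); λ=-1 ⇒ h* = (98/55)/1 = 1.7818.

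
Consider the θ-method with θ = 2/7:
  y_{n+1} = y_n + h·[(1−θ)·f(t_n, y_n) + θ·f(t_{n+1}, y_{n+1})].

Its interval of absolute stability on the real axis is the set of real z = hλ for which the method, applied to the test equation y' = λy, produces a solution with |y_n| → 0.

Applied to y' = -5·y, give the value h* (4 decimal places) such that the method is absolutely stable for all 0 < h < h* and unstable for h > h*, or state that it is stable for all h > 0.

(-4.6667,0); λ=-5 ⇒ h* = (14/3)/5 = 0.9333.

Test eqn y'=λy, z=hλ:
  y_{n+1} = y_n + z·[5/7·y_n + 2/7·y_{n+1}] ⇒ (1 − 2/7z)y_{n+1} = (1 + 5/7z)y_n
  ⇒ R(z) = (1 + 5/7z)/(1 − 2/7z).

Need |R(x)|<1, x<0.
x=-0.42: |R|=0.6250
R=−1: 1+5/7x = −1+2/7x ⇒ -3/7x=2 ⇒ x=2/(-3/7)=-4.6667
Confirm numerically:
  x=-4.082: |R|=0.88433 <1
  x=-3.666: |R|=0.79054 <1
  x=-3.311: |R|=0.70144 <1
  x=-5.245: |R|=1.09920 >1
  x=-4.892: |R|=1.04028 >1
  x=-4.734: |R|=1.01227 >1
Interval (-4.6667, 0).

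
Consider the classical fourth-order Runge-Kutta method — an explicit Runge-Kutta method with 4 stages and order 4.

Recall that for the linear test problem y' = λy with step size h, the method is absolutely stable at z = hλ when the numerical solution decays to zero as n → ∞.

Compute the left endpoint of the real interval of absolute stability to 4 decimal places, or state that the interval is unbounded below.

Set f=λy, z=hλ:
  order 4, 4-stage ⇒ R(z)=1+z+z^2/2+z^3/6+z^4/24
  (e.g. R(-0.56)=0.57163, |R|=0.57163)

Need |R(x)|<1, x<0.
x=-0.56: |R|=0.5716
|R(-2.9)|=1.1872 |R(-2.27)|=0.4633 |R(-1.57)|=0.2706
Bisect:
  x_lo=-3.4127 |R|=2.4381  x_hi=-0.3811 |R|=0.6832
  mid=-1.89692 |R|=0.30411 →hi
  mid=-2.65483 |R|=0.82047 →hi
  mid=-3.03378 |R|=1.44401 →lo
  mid=-2.84431 |R|=1.09268 →lo
  mid=-2.74957 |R|=0.94746 →hi
  mid=-2.79694 |R|=1.01770 →lo
  mid=-2.77325 |R|=0.98200 →hi
  mid=-2.78509 |R|=0.99970 →hi
  mid=-2.79102 |R|=1.00866 →lo
  ...
  [-2.78547,-2.78528] ⇒ x*=-2.7853
So |R|<1 on (-2.7853, 0).

z* = -2.7853.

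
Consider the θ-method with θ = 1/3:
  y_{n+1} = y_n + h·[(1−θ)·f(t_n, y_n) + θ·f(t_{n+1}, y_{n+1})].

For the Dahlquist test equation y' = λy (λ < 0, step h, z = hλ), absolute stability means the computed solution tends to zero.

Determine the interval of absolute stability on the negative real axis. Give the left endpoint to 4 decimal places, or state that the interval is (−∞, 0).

z∈(-6.0000,0).

With y'=λy (z=hλ):
  y_{n+1} = y_n + z·[2/3·y_n + 1/3·y_{n+1}] ⇒ (1 − 1/3z)y_{n+1} = (1 + 2/3z)y_n
  R(z) = (1 + 2/3z)/(1 − 1/3z).

Need |R(x)|<1, x<0.
x=-1.21: |R|=0.1378
R=−1: 1+2/3x = −1+1/3x ⇒ -1/3x=2 ⇒ x=2/(-1/3)=-6.0000
Confirm numerically:
  x=-5.787: |R|=0.97576 <1
  x=-5.701: |R|=0.96564 <1
  x=-4.838: |R|=0.85175 <1
  x=-3.774: |R|=0.67139 <1
  x=-6.144: |R|=1.01575 >1
  x=-6.039: |R|=1.00431 >1
Interval (-6.0000, 0).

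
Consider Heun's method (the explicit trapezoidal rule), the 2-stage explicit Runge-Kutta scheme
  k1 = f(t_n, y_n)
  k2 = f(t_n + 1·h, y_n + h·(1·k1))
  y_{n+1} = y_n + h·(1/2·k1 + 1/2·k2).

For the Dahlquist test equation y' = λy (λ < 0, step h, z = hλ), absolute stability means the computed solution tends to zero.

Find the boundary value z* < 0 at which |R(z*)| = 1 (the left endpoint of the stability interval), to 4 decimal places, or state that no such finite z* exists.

z* = -2.0000.

On y'=λy, z=hλ:
  order 2, 2-stage ⇒ R(z)=1+z+z^2/2
  (e.g. R(-0.85)=0.51125, |R|=0.51125)

Solve |R(x)|<1 on ℝ⁻.
x=-0.85: |R|=0.5112
|R(-2.08)|=1.0832 |R(-1.72)|=0.7592 |R(-1.18)|=0.5162
Bisect:
  x_lo=-2.6880 |R|=1.9246  x_hi=-0.3465 |R|=0.7135
  mid=-1.51725 |R|=0.63377 →hi
  mid=-2.10261 |R|=1.10787 →lo
  mid=-1.80993 |R|=0.82799 →hi
  mid=-1.95627 |R|=0.95722 →hi
  mid=-2.02944 |R|=1.02987 →lo
  mid=-1.99285 |R|=0.99288 →hi
  mid=-2.01114 |R|=1.01121 →lo
  ...
  [-2.00014,-2.00000] ⇒ x*=-2.0000
Interval (-2.0000, 0).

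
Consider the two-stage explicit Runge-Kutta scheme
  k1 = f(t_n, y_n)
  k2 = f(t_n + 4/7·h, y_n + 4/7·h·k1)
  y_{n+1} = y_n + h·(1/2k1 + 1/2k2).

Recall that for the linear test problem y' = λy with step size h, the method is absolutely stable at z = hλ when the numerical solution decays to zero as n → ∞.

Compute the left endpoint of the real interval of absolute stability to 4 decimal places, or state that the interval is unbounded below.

Test eqn y'=λy, z=hλ:
  k1=λy_n ⇒ h·k1=z·y_n;  k2=λ(1+4/7z)y_n ⇒ h·k2=z(1+4/7z)y_n
  y_{n+1}/y_n = 1 + 1/2z + 1/2z(1+4/7z) = 1 + z + 2/7z²
  Hence R(z) = 1 + z + 2/7z².

Solve |R(x)|<1 on ℝ⁻.
x=-1.79: |R|=0.1255
R=1: x+2/7x²=0 ⇒ x=−7/2=-3.5000; min R=1−1/(4·2/7)=0.1250>−1
Confirm numerically:
  x=-3.133: |R|=0.67148 <1
  x=-2.702: |R|=0.38394 <1
  x=-2.694: |R|=0.37961 <1
  x=-2.026: |R|=0.14676 <1
  x=-3.785: |R|=1.30821 >1
  x=-3.675: |R|=1.18375 >1
Interval (-3.5000, 0).

left endpoint -3.5000.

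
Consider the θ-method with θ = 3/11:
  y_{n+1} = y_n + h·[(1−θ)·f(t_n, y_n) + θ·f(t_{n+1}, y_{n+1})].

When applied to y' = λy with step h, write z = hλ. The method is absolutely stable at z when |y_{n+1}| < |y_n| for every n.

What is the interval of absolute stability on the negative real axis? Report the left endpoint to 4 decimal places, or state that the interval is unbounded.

Set f=λy, z=hλ:
  y_{n+1} = y_n + z·[8/11·y_n + 3/11·y_{n+1}] ⇒ (1 − 3/11z)y_{n+1} = (1 + 8/11z)y_n
  so R(z) = (1 + 8/11z)/(1 − 3/11z).

Find x<0 with |R(x)|<1.
x=-0.88: |R|=0.2903
R=−1: 1+8/11x = −1+3/11x ⇒ -5/11x=2 ⇒ x=2/(-5/11)=-4.4000
Confirm numerically:
  x=-3.280: |R|=0.73129 <1
  x=-2.910: |R|=0.62240 <1
  x=-1.924: |R|=0.26187 <1
  x=-4.752: |R|=1.06969 >1
  x=-4.537: |R|=1.02783 >1
  x=-4.461: |R|=1.01251 >1
So |R|<1 on (-4.4000, 0).

z∈(-4.4000,0).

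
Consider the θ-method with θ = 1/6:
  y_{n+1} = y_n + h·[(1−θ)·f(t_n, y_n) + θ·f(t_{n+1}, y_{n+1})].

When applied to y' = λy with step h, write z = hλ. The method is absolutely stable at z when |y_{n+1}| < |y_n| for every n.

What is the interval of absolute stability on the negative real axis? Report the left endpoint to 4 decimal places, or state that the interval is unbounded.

On y'=λy, z=hλ:
  y_{n+1} = y_n + z·[5/6·y_n + 1/6·y_{n+1}] ⇒ (1 − 1/6z)y_{n+1} = (1 + 5/6z)y_n
  Hence R(z) = (1 + 5/6z)/(1 − 1/6z).

Boundary: |R(x)|=1, x<0.
x=-0.62: |R|=0.4381
R=−1: 1+5/6x = −1+1/6x ⇒ -2/3x=2 ⇒ x=2/(-2/3)=-3.0000
Confirm numerically:
  x=-2.709: |R|=0.86635 <1
  x=-2.139: |R|=0.57685 <1
  x=-2.108: |R|=0.55994 <1
  x=-1.322: |R|=0.08331 <1
  x=-3.302: |R|=1.12986 >1
  x=-3.074: |R|=1.03262 >1
So |R|<1 on (-3.0000, 0).

(-3.0000, 0).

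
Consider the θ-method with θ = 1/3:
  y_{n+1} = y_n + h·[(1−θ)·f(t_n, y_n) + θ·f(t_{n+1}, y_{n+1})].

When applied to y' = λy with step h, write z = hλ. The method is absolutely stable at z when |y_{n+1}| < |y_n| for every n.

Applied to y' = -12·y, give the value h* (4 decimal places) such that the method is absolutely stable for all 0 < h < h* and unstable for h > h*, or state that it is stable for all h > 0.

(-6.0000,0); λ=-12 ⇒ h* = (6)/12 = 0.5000.

On y'=λy, z=hλ:
  y_{n+1} = y_n + z·[2/3·y_n + 1/3·y_{n+1}] ⇒ (1 − 1/3z)y_{n+1} = (1 + 2/3z)y_n
  so R(z) = (1 + 2/3z)/(1 − 1/3z).

Need |R(x)|<1, x<0.
x=-1.57: |R|=0.0306
R=−1: 1+2/3x = −1+1/3x ⇒ -1/3x=2 ⇒ x=2/(-1/3)=-6.0000
Confirm numerically:
  x=-5.928: |R|=0.99194 <1
  x=-4.322: |R|=0.77083 <1
  x=-2.865: |R|=0.46547 <1
  x=-2.760: |R|=0.43750 <1
  x=-6.474: |R|=1.05003 >1
  x=-6.245: |R|=1.02650 >1
Stable set (-6.0000, 0).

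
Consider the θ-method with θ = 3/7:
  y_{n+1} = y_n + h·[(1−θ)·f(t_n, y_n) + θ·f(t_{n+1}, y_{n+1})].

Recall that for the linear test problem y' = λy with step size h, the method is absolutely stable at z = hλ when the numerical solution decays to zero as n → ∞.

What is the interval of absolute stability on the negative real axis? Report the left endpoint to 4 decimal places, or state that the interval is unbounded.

On y'=λy, z=hλ:
  y_{n+1} = y_n + z·[4/7·y_n + 3/7·y_{n+1}] ⇒ (1 − 3/7z)y_{n+1} = (1 + 4/7z)y_n
  so R(z) = (1 + 4/7z)/(1 − 3/7z).

Need |R(x)|<1, x<0.
x=-1.17: |R|=0.2207
R=−1: 1+4/7x = −1+3/7x ⇒ -1/7x=2 ⇒ x=2/(-1/7)=-14.0000
Confirm numerically:
  x=-13.897: |R|=0.99788 <1
  x=-12.533: |R|=0.96711 <1
  x=-9.370: |R|=0.86813 <1
  x=-7.543: |R|=0.78207 <1
  x=-14.297: |R|=1.00595 >1
  x=-14.224: |R|=1.00451 >1
Stable set (-14.0000, 0).

(-14.0000, 0).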